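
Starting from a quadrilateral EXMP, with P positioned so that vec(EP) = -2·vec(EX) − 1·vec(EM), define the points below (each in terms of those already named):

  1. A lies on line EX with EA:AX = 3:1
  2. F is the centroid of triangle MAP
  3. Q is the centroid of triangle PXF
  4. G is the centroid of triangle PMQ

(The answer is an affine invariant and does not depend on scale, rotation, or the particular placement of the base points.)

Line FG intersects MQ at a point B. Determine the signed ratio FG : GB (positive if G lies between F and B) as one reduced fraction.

Assign E = (0, 0), X = (1, 0), M = (0, 1), P = (-2, -1) — the answer is frame-independent, so this choice is without loss of generality.
1. A lies on line EX with EA:AX = 3:1 ⇒ A = (3/4, 0)
2. F is the centroid of triangle MAP ⇒ F = (-5/12, 0)
3. Q is the centroid of triangle PXF ⇒ Q = (-17/36, -1/3)
4. G is the centroid of triangle PMQ ⇒ G = (-89/108, -1/9)
line FG meets MQ at B = (-221/636, 1/53)
G = F + t·(B−F) with t = -53/9, so FG:GB = -53/9:62/9

FG:GB = -53/62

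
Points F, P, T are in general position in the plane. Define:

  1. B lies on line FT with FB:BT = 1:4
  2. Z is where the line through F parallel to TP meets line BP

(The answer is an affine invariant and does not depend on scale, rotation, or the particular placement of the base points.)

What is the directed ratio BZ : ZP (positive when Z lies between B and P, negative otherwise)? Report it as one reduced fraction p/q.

Assign F = (0, 0), P = (1, 0), T = (0, 1) — the answer is frame-independent, so this choice is without loss of generality.
1. B lies on line FT with FB:BT = 1:4 ⇒ B = (0, 1/5)
2. Z is where the line through F parallel to TP meets line BP ⇒ Z = (-1/4, 1/4)
Z = B + t·(P−B) with t = -1/4, so BZ:ZP = t:(1−t) = -1/4:5/4

BZ:ZP = -1/5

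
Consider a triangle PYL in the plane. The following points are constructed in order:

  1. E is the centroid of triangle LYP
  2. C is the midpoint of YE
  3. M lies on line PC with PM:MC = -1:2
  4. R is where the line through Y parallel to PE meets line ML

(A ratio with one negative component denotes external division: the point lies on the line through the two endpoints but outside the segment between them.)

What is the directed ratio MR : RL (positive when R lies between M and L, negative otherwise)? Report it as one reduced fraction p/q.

Assign P = (0, 0), Y = (1, 0), L = (0, 1) — the answer is frame-independent, so this choice is without loss of generality.
1. E is the centroid of triangle LYP ⇒ E = (1/3, 1/3)
2. C is the midpoint of YE ⇒ C = (2/3, 1/6)
3. M lies on line PC with PM:MC = -1:2 ⇒ M = (-2/3, -1/6)
4. R is where the line through Y parallel to PE meets line ML ⇒ R = (-8/3, -11/3)
R = M + t·(L−M) with t = -3, so MR:RL = t:(1−t) = -3:4

MR:RL = -3/4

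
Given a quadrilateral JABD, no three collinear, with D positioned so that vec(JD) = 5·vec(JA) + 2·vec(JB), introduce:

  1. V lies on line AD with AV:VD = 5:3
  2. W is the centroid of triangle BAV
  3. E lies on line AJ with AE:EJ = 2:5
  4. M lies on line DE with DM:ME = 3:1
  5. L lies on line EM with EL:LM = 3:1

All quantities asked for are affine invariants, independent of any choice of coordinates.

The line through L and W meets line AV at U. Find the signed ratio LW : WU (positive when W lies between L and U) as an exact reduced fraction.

LW:WU = -43/56

Work in coordinates with J = (0, 0), A = (1, 0), B = (0, 1), D = (5, 2).
1. V lies on line AD with AV:VD = 5:3 ⇒ V = (7/2, 5/4)
2. W is the centroid of triangle BAV ⇒ W = (3/2, 3/4)
3. E lies on line AJ with AE:EJ = 2:5 ⇒ E = (5/7, 0)
4. M lies on line DE with DM:ME = 3:1 ⇒ M = (25/14, 1/2)
5. L lies on line EM with EL:LM = 3:1 ⇒ L = (85/56, 3/8)
line LW meets AV at U = (131/86, 45/172)
W = L + t·(U−L) with t = -43/13, so LW:WU = -43/13:56/13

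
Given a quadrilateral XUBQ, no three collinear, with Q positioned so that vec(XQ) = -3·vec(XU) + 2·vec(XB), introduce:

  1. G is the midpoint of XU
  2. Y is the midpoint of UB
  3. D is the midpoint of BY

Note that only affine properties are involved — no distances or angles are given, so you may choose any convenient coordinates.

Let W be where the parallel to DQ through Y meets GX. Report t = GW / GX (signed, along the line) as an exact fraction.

t = -13/5

Choose coordinates X = (0, 0), U = (1, 0), B = (0, 1), Q = (-3, 2).
1. G is the midpoint of XU ⇒ G = (1/2, 0)
2. Y is the midpoint of UB ⇒ Y = (1/2, 1/2)
3. D is the midpoint of BY ⇒ D = (1/4, 3/4)
through Y parallel to DQ: direction (-13/4, 5/4); meets GX at W = (9/5, 0)
W = G + t·(X−G) with t = -13/5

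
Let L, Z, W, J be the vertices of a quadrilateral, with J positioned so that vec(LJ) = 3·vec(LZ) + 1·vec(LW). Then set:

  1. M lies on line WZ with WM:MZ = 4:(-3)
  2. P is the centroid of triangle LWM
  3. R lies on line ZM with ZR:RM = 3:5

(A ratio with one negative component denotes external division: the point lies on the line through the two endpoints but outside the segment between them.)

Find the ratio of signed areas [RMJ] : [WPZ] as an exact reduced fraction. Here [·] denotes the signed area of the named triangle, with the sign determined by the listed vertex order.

Choose coordinates L = (0, 0), Z = (1, 0), W = (0, 1), J = (3, 1).
1. M lies on line WZ with WM:MZ = 4:(-3) ⇒ M = (4, -3)
2. P is the centroid of triangle LWM ⇒ P = (4/3, -2/3)
3. R lies on line ZM with ZR:RM = 3:5 ⇒ R = (17/8, -9/8)
2·[RMJ] = 45/8, 2·[WPZ] = 1/3
[RMJ]:[WPZ] = 45/8:1/3 = 135/8

[RMJ]:[WPZ] = 135/8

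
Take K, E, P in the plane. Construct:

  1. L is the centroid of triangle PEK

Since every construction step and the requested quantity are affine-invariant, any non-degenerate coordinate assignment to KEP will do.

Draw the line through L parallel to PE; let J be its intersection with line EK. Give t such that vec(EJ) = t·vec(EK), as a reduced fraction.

Choose coordinates K = (0, 0), E = (1, 0), P = (0, 1).
1. L is the centroid of triangle PEK ⇒ L = (1/3, 1/3)
through L parallel to PE: direction (1, -1); meets EK at J = (2/3, 0)
J = E + t·(K−E) with t = 1/3

t = 1/3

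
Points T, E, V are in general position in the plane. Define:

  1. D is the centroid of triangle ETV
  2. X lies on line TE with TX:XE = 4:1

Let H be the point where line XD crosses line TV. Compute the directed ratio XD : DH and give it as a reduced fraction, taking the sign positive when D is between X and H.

XD:DH = 7/5

Assign T = (0, 0), E = (1, 0), V = (0, 1) — the answer is frame-independent, so this choice is without loss of generality.
1. D is the centroid of triangle ETV ⇒ D = (1/3, 1/3)
2. X lies on line TE with TX:XE = 4:1 ⇒ X = (4/5, 0)
line XD meets TV at H = (0, 4/7)
D = X + t·(H−X) with t = 7/12, so XD:DH = 7/12:5/12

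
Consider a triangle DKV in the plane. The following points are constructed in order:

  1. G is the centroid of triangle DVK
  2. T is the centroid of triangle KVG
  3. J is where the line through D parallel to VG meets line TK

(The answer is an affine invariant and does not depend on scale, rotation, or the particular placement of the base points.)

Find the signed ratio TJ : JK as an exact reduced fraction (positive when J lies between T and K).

Work in coordinates with D = (0, 0), K = (1, 0), V = (0, 1).
1. G is the centroid of triangle DVK ⇒ G = (1/3, 1/3)
2. T is the centroid of triangle KVG ⇒ T = (4/9, 4/9)
3. J is where the line through D parallel to VG meets line TK ⇒ J = (-2/3, 4/3)
J = T + t·(K−T) with t = -2, so TJ:JK = t:(1−t) = -2:3

TJ:JK = -2/3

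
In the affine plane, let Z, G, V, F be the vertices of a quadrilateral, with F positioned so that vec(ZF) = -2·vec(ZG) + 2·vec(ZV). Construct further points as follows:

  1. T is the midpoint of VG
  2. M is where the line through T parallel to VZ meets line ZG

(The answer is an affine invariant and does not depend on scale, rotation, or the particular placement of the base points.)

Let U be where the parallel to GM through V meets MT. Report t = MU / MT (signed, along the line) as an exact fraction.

t = 2

Set Z = (0, 0), G = (1, 0), V = (0, 1), F = (-2, 2); any affine frame gives the same invariant.
1. T is the midpoint of VG ⇒ T = (1/2, 1/2)
2. M is where the line through T parallel to VZ meets line ZG ⇒ M = (1/2, 0)
through V parallel to GM: direction (-1/2, 0); meets MT at U = (1/2, 1)
U = M + t·(T−M) with t = 2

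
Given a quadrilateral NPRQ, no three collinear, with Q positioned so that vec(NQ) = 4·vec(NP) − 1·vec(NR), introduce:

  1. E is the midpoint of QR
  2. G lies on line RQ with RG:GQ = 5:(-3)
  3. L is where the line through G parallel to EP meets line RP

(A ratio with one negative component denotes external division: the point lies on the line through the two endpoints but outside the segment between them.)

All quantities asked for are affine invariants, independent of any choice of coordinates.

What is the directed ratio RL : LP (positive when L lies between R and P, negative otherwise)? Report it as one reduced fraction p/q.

RL:LP = -5/4

Choose coordinates N = (0, 0), P = (1, 0), R = (0, 1), Q = (4, -1).
1. E is the midpoint of QR ⇒ E = (2, 0)
2. G lies on line RQ with RG:GQ = 5:(-3) ⇒ G = (10, -4)
3. L is where the line through G parallel to EP meets line RP ⇒ L = (5, -4)
L = R + t·(P−R) with t = 5, so RL:LP = t:(1−t) = 5:-4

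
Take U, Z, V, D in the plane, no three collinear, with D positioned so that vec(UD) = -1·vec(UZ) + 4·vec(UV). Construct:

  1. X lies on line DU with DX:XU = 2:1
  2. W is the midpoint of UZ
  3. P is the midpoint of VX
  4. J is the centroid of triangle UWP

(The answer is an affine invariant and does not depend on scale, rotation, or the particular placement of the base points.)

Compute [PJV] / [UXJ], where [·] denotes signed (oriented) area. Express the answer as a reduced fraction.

Set U = (0, 0), Z = (1, 0), V = (0, 1), D = (-1, 4); any affine frame gives the same invariant.
1. X lies on line DU with DX:XU = 2:1 ⇒ X = (-1/3, 4/3)
2. W is the midpoint of UZ ⇒ W = (1/2, 0)
3. P is the midpoint of VX ⇒ P = (-1/6, 7/6)
4. J is the centroid of triangle UWP ⇒ J = (1/9, 7/18)
2·[PJV] = 1/12, 2·[UXJ] = -5/18
[PJV]:[UXJ] = 1/12:-5/18 = -3/10

[PJV]:[UXJ] = -3/10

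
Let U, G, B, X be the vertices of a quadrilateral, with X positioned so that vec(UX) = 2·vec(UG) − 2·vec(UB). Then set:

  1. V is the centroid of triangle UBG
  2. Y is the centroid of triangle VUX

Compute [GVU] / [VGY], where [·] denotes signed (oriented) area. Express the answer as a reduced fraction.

[GVU]:[VGY] = -3/4

Set U = (0, 0), G = (1, 0), B = (0, 1), X = (2, -2); any affine frame gives the same invariant.
1. V is the centroid of triangle UBG ⇒ V = (1/3, 1/3)
2. Y is the centroid of triangle VUX ⇒ Y = (7/9, -5/9)
2·[GVU] = 1/3, 2·[VGY] = -4/9
[GVU]:[VGY] = 1/3:-4/9 = -3/4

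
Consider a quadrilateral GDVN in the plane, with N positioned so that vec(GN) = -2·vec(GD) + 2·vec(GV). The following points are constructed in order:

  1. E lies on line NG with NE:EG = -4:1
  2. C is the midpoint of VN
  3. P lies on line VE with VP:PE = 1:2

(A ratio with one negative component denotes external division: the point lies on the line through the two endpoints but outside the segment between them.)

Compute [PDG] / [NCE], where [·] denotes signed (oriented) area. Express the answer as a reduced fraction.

Assign G = (0, 0), D = (1, 0), V = (0, 1), N = (-2, 2) — the answer is frame-independent, so this choice is without loss of generality.
1. E lies on line NG with NE:EG = -4:1 ⇒ E = (2/3, -2/3)
2. C is the midpoint of VN ⇒ C = (-1, 3/2)
3. P lies on line VE with VP:PE = 1:2 ⇒ P = (2/9, 4/9)
2·[PDG] = -4/9, 2·[NCE] = -4/3
[PDG]:[NCE] = -4/9:-4/3 = 1/3

[PDG]:[NCE] = 1/3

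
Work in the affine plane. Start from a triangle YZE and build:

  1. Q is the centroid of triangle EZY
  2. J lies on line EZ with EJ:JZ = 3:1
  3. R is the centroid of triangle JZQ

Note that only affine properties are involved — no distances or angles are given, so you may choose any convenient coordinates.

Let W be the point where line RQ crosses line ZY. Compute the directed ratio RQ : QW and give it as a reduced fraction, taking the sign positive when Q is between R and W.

RQ:QW = -5/12

Work in coordinates with Y = (0, 0), Z = (1, 0), E = (0, 1).
1. Q is the centroid of triangle EZY ⇒ Q = (1/3, 1/3)
2. J lies on line EZ with EJ:JZ = 3:1 ⇒ J = (3/4, 1/4)
3. R is the centroid of triangle JZQ ⇒ R = (25/36, 7/36)
line RQ meets ZY at W = (6/5, 0)
Q = R + t·(W−R) with t = -5/7, so RQ:QW = -5/7:12/7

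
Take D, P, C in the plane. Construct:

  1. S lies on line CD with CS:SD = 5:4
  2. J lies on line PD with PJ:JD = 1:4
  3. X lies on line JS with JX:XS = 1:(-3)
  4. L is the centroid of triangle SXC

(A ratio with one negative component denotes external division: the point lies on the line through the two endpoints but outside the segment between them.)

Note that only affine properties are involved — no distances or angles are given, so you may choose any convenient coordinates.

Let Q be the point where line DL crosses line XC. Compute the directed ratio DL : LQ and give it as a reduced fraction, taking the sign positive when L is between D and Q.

DL:LQ = 22/5

Assign D = (0, 0), P = (1, 0), C = (0, 1) — the answer is frame-independent, so this choice is without loss of generality.
1. S lies on line CD with CS:SD = 5:4 ⇒ S = (0, 4/9)
2. J lies on line PD with PJ:JD = 1:4 ⇒ J = (4/5, 0)
3. X lies on line JS with JX:XS = 1:(-3) ⇒ X = (6/5, -2/9)
4. L is the centroid of triangle SXC ⇒ L = (2/5, 11/27)
line DL meets XC at Q = (27/55, 1/2)
L = D + t·(Q−D) with t = 22/27, so DL:LQ = 22/27:5/27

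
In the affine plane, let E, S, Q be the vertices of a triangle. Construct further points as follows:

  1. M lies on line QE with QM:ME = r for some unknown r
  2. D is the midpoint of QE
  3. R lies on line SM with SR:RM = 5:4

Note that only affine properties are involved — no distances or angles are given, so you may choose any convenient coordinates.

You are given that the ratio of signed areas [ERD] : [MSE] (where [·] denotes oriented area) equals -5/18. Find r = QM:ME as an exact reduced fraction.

Choose coordinates E = (0, 0), S = (1, 0), Q = (0, 1).
1. With QM:ME = r, write λ = r/(r+1) so M = Q + λ·(E−Q); M is affine-linear in λ
2. D is the midpoint of QE ⇒ D = (0, 1/2)
3. R lies on line SM with SR:RM = 5:4 ⇒ R is an affine combination of earlier points and hence also affine-linear in λ
Every point depending on M is an affine combination of M and λ-independent points, so each such coordinate is linear in λ; the λ² term in each signed area is a multiple of (E−Q)×(E−Q) = 0, so 2·[ERD] and 2·[MSE] are each linear in λ. Evaluating at λ=0 and λ=1:
  2·[ERD] = 2/9,   2·[MSE] = λ − 1
So [ERD]:[MSE] = (2/9) / (λ − 1). Setting this equal to -5/18:
  2/9 = -5/18·(λ − 1)  ⇒  λ = 1/5
Then r = λ/(1−λ) = (1/5)/(4/5) = 1/4. Check: with r = 1/4, M = (0, 4/5) and [ERD]:[MSE] = -5/18 as required.

r = 1/4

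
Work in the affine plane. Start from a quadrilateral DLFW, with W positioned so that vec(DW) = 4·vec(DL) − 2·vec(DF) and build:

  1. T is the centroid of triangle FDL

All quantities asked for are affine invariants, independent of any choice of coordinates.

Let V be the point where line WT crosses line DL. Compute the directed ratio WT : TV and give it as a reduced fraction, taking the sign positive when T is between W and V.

Work in coordinates with D = (0, 0), L = (1, 0), F = (0, 1), W = (4, -2).
1. T is the centroid of triangle FDL ⇒ T = (1/3, 1/3)
line WT meets DL at V = (6/7, 0)
T = W + t·(V−W) with t = 7/6, so WT:TV = 7/6:-1/6

WT:TV = -7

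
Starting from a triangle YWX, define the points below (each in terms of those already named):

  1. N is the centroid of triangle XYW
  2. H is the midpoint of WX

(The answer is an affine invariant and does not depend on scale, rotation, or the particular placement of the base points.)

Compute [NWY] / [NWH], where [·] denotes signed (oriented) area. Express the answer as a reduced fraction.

[NWY]:[NWH] = -2

Set Y = (0, 0), W = (1, 0), X = (0, 1); any affine frame gives the same invariant.
1. N is the centroid of triangle XYW ⇒ N = (1/3, 1/3)
2. H is the midpoint of WX ⇒ H = (1/2, 1/2)
2·[NWY] = -1/3, 2·[NWH] = 1/6
[NWY]:[NWH] = -1/3:1/6 = -2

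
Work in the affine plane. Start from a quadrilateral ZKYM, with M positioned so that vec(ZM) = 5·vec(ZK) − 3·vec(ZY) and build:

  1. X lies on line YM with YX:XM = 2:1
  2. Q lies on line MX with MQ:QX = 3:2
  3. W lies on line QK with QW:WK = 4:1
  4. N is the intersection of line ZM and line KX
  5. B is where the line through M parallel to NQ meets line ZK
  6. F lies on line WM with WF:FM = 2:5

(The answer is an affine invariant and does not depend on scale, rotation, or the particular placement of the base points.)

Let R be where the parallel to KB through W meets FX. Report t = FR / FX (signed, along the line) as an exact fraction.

t = -96/65

Work in coordinates with Z = (0, 0), K = (1, 0), Y = (0, 1), M = (5, -3).
1. X lies on line YM with YX:XM = 2:1 ⇒ X = (10/3, -5/3)
2. Q lies on line MX with MQ:QX = 3:2 ⇒ Q = (4, -11/5)
3. W lies on line QK with QW:WK = 4:1 ⇒ W = (8/5, -11/25)
4. N is the intersection of line ZM and line KX ⇒ N = (25/4, -15/4)
5. B is where the line through M parallel to NQ meets line ZK ⇒ B = (20/31, 0)
6. F lies on line WM with WF:FM = 2:5 ⇒ F = (18/7, -41/35)
through W parallel to KB: direction (-11/31, 0); meets FX at R = (94/65, -11/25)
R = F + t·(X−F) with t = -96/65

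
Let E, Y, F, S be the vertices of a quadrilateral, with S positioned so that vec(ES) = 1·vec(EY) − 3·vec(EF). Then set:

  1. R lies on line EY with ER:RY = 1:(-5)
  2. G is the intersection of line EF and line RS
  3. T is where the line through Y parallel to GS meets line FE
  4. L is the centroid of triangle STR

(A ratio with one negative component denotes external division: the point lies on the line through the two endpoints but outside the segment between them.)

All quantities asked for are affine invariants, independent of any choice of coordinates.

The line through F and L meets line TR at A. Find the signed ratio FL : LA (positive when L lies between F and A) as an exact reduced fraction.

FL:LA = -18/25

Choose coordinates E = (0, 0), Y = (1, 0), F = (0, 1), S = (1, -3).
1. R lies on line EY with ER:RY = 1:(-5) ⇒ R = (-1/4, 0)
2. G is the intersection of line EF and line RS ⇒ G = (0, -3/5)
3. T is where the line through Y parallel to GS meets line FE ⇒ T = (0, 12/5)
4. L is the centroid of triangle STR ⇒ L = (1/4, -1/5)
line FL meets TR at A = (-7/72, 22/15)
L = F + t·(A−F) with t = -18/7, so FL:LA = -18/7:25/7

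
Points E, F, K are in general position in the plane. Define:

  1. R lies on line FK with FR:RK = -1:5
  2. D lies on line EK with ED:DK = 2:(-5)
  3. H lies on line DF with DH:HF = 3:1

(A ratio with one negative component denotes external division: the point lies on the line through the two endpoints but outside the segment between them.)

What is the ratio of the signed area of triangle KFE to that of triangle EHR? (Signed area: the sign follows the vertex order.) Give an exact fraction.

Choose coordinates E = (0, 0), F = (1, 0), K = (0, 1).
1. R lies on line FK with FR:RK = -1:5 ⇒ R = (5/4, -1/4)
2. D lies on line EK with ED:DK = 2:(-5) ⇒ D = (0, -2/3)
3. H lies on line DF with DH:HF = 3:1 ⇒ H = (3/4, -1/6)
2·[KFE] = -1, 2·[EHR] = 1/48
[KFE]:[EHR] = -1:1/48 = -48

[KFE]:[EHR] = -48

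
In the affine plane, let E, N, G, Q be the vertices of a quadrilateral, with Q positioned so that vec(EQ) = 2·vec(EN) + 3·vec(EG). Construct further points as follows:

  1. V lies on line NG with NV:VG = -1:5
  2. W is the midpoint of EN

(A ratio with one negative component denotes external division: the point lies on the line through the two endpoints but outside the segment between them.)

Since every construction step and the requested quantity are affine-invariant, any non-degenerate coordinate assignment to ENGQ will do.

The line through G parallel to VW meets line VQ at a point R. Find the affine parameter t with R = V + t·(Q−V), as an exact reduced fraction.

t = 5/21

Assign E = (0, 0), N = (1, 0), G = (0, 1), Q = (2, 3) — the answer is frame-independent, so this choice is without loss of generality.
1. V lies on line NG with NV:VG = -1:5 ⇒ V = (5/4, -1/4)
2. W is the midpoint of EN ⇒ W = (1/2, 0)
through G parallel to VW: direction (-3/4, 1/4); meets VQ at R = (10/7, 11/21)
R = V + t·(Q−V) with t = 5/21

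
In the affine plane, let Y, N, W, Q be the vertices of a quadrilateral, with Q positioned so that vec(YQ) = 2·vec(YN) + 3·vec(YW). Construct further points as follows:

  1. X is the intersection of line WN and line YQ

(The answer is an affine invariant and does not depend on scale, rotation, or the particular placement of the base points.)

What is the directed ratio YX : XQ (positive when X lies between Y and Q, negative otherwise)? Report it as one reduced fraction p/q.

YX:XQ = 1/4

Set Y = (0, 0), N = (1, 0), W = (0, 1), Q = (2, 3); any affine frame gives the same invariant.
1. X is the intersection of line WN and line YQ ⇒ X = (2/5, 3/5)
X = Y + t·(Q−Y) with t = 1/5, so YX:XQ = t:(1−t) = 1/5:4/5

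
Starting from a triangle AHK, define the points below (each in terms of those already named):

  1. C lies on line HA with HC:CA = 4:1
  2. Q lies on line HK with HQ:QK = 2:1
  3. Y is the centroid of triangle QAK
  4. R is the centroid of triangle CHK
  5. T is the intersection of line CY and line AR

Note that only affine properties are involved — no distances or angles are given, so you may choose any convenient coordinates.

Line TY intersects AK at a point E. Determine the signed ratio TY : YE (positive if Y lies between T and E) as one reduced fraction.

Set A = (0, 0), H = (1, 0), K = (0, 1); any affine frame gives the same invariant.
1. C lies on line HA with HC:CA = 4:1 ⇒ C = (1/5, 0)
2. Q lies on line HK with HQ:QK = 2:1 ⇒ Q = (1/3, 2/3)
3. Y is the centroid of triangle QAK ⇒ Y = (1/9, 5/9)
4. R is the centroid of triangle CHK ⇒ R = (2/5, 1/3)
5. T is the intersection of line CY and line AR ⇒ T = (3/17, 5/34)
line TY meets AK at E = (0, 5/4)
Y = T + t·(E−T) with t = 10/27, so TY:YE = 10/27:17/27

TY:YE = 10/17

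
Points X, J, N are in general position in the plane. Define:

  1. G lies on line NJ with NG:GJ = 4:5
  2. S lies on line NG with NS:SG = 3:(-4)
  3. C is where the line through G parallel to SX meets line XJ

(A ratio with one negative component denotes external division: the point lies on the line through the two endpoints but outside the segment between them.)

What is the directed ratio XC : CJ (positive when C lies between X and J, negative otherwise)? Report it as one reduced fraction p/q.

Work in coordinates with X = (0, 0), J = (1, 0), N = (0, 1).
1. G lies on line NJ with NG:GJ = 4:5 ⇒ G = (4/9, 5/9)
2. S lies on line NG with NS:SG = 3:(-4) ⇒ S = (-4/3, 7/3)
3. C is where the line through G parallel to SX meets line XJ ⇒ C = (16/21, 0)
C = X + t·(J−X) with t = 16/21, so XC:CJ = t:(1−t) = 16/21:5/21

XC:CJ = 16/5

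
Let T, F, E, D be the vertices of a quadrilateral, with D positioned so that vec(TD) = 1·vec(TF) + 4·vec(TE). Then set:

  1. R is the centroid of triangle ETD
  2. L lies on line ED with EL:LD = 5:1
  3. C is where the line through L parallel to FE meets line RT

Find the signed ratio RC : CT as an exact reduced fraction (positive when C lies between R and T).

Set T = (0, 0), F = (1, 0), E = (0, 1), D = (1, 4); any affine frame gives the same invariant.
1. R is the centroid of triangle ETD ⇒ R = (1/3, 5/3)
2. L lies on line ED with EL:LD = 5:1 ⇒ L = (5/6, 7/2)
3. C is where the line through L parallel to FE meets line RT ⇒ C = (13/18, 65/18)
C = R + t·(T−R) with t = -7/6, so RC:CT = t:(1−t) = -7/6:13/6

RC:CT = -7/13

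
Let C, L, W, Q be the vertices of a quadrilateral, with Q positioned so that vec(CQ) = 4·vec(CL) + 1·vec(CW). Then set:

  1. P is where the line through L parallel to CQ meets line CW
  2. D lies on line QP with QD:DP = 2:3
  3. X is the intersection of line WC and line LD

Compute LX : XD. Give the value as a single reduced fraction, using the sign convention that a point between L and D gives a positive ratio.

Work in coordinates with C = (0, 0), L = (1, 0), W = (0, 1), Q = (4, 1).
1. P is where the line through L parallel to CQ meets line CW ⇒ P = (0, -1/4)
2. D lies on line QP with QD:DP = 2:3 ⇒ D = (12/5, 1/2)
3. X is the intersection of line WC and line LD ⇒ X = (0, -5/14)
X = L + t·(D−L) with t = -5/7, so LX:XD = t:(1−t) = -5/7:12/7

LX:XD = -5/12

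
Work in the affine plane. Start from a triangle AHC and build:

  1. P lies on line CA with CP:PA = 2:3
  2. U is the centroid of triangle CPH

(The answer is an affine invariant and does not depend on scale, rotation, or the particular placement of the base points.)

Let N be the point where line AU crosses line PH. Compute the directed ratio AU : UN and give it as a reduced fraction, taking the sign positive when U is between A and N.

AU:UN = -11/2

Work in coordinates with A = (0, 0), H = (1, 0), C = (0, 1).
1. P lies on line CA with CP:PA = 2:3 ⇒ P = (0, 3/5)
2. U is the centroid of triangle CPH ⇒ U = (1/3, 8/15)
line AU meets PH at N = (3/11, 24/55)
U = A + t·(N−A) with t = 11/9, so AU:UN = 11/9:-2/9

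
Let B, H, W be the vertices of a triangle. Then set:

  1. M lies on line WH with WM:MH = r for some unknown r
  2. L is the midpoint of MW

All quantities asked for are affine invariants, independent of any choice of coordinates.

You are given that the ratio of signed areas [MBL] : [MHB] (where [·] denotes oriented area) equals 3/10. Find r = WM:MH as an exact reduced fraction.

Set B = (0, 0), H = (1, 0), W = (0, 1); any affine frame gives the same invariant.
1. With WM:MH = r, write λ = r/(r+1) so M = W + λ·(H−W); M is affine-linear in λ
2. L is the midpoint of MW ⇒ L is an affine combination of earlier points and hence also affine-linear in λ
Every point depending on M is an affine combination of M and λ-independent points, so each such coordinate is linear in λ; the λ² term in each signed area is a multiple of (H−W)×(H−W) = 0, so 2·[MBL] and 2·[MHB] are each linear in λ. Evaluating at λ=0 and λ=1:
  2·[MBL] = -1/2·λ,   2·[MHB] = λ − 1
So [MBL]:[MHB] = (-1/2·λ) / (λ − 1). Setting this equal to 3/10:
  -1/2·λ = 3/10·(λ − 1)  ⇒  λ = 3/8
Then r = λ/(1−λ) = (3/8)/(5/8) = 3/5. Check: with r = 3/5, M = (3/8, 5/8) and [MBL]:[MHB] = 3/10 as required.

r = 3/5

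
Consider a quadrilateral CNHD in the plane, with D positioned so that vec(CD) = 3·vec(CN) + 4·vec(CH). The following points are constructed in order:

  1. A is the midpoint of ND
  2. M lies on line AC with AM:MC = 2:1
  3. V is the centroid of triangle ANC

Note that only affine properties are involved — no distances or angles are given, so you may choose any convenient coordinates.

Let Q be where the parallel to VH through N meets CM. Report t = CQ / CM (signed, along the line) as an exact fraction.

Assign C = (0, 0), N = (1, 0), H = (0, 1), D = (3, 4) — the answer is frame-independent, so this choice is without loss of generality.
1. A is the midpoint of ND ⇒ A = (2, 2)
2. M lies on line AC with AM:MC = 2:1 ⇒ M = (2/3, 2/3)
3. V is the centroid of triangle ANC ⇒ V = (1, 2/3)
through N parallel to VH: direction (-1, 1/3); meets CM at Q = (1/4, 1/4)
Q = C + t·(M−C) with t = 3/8

t = 3/8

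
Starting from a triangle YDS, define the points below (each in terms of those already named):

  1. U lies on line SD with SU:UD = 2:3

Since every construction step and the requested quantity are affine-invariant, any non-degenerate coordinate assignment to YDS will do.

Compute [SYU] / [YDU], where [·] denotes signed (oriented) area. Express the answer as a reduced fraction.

Assign Y = (0, 0), D = (1, 0), S = (0, 1) — the answer is frame-independent, so this choice is without loss of generality.
1. U lies on line SD with SU:UD = 2:3 ⇒ U = (2/5, 3/5)
2·[SYU] = 2/5, 2·[YDU] = 3/5
[SYU]:[YDU] = 2/5:3/5 = 2/3

[SYU]:[YDU] = 2/3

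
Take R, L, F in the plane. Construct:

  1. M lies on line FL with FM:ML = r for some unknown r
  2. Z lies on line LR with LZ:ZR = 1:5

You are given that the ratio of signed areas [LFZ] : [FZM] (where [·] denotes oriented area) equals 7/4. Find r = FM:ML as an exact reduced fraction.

Work in coordinates with R = (0, 0), L = (1, 0), F = (0, 1).
1. With FM:ML = r, write λ = r/(r+1) so M = F + λ·(L−F); M is affine-linear in λ
2. Z lies on line LR with LZ:ZR = 1:5 ⇒ Z = (5/6, 0)
Every point depending on M is an affine combination of M and λ-independent points, so each such coordinate is linear in λ; the λ² term in each signed area is a multiple of (L−F)×(L−F) = 0, so 2·[LFZ] and 2·[FZM] are each linear in λ. Evaluating at λ=0 and λ=1:
  2·[LFZ] = 1/6,   2·[FZM] = 1/6·λ
So [LFZ]:[FZM] = (1/6) / (1/6·λ). Setting this equal to 7/4:
  1/6 = 7/4·(1/6·λ)  ⇒  λ = 4/7
Then r = λ/(1−λ) = (4/7)/(3/7) = 4/3. Check: with r = 4/3, M = (4/7, 3/7) and [LFZ]:[FZM] = 7/4 as required.

r = 4/3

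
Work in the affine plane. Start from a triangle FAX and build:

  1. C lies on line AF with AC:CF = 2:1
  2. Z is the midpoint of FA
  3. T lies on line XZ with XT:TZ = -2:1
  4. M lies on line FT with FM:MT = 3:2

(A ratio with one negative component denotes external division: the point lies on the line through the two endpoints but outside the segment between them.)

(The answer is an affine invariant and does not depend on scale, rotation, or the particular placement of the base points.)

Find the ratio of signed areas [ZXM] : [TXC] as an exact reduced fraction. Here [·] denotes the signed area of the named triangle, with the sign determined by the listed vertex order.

Work in coordinates with F = (0, 0), A = (1, 0), X = (0, 1).
1. C lies on line AF with AC:CF = 2:1 ⇒ C = (1/3, 0)
2. Z is the midpoint of FA ⇒ Z = (1/2, 0)
3. T lies on line XZ with XT:TZ = -2:1 ⇒ T = (1, -1)
4. M lies on line FT with FM:MT = 3:2 ⇒ M = (3/5, -3/5)
2·[ZXM] = 1/5, 2·[TXC] = 1/3
[ZXM]:[TXC] = 1/5:1/3 = 3/5

[ZXM]:[TXC] = 3/5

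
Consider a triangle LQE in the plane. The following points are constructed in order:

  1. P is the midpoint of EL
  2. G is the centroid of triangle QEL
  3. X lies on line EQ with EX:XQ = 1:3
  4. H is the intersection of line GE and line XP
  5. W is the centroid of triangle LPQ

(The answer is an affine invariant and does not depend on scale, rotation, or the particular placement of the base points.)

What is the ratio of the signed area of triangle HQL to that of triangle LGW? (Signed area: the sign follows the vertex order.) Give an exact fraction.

[HQL]:[LGW] = 12

Set L = (0, 0), Q = (1, 0), E = (0, 1); any affine frame gives the same invariant.
1. P is the midpoint of EL ⇒ P = (0, 1/2)
2. G is the centroid of triangle QEL ⇒ G = (1/3, 1/3)
3. X lies on line EQ with EX:XQ = 1:3 ⇒ X = (1/4, 3/4)
4. H is the intersection of line GE and line XP ⇒ H = (1/6, 2/3)
5. W is the centroid of triangle LPQ ⇒ W = (1/3, 1/6)
2·[HQL] = -2/3, 2·[LGW] = -1/18
[HQL]:[LGW] = -2/3:-1/18 = 12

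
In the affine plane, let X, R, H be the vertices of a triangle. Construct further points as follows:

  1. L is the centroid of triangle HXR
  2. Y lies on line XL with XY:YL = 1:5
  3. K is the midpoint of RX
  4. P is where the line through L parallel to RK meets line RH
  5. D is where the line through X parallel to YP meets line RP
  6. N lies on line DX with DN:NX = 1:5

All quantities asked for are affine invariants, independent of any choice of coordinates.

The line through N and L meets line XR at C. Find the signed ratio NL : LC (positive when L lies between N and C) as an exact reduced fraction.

Work in coordinates with X = (0, 0), R = (1, 0), H = (0, 1).
1. L is the centroid of triangle HXR ⇒ L = (1/3, 1/3)
2. Y lies on line XL with XY:YL = 1:5 ⇒ Y = (1/18, 1/18)
3. K is the midpoint of RX ⇒ K = (1/2, 0)
4. P is where the line through L parallel to RK meets line RH ⇒ P = (2/3, 1/3)
5. D is where the line through X parallel to YP meets line RP ⇒ D = (11/16, 5/16)
6. N lies on line DX with DN:NX = 1:5 ⇒ N = (55/96, 25/96)
line NL meets XR at C = (10/7, 0)
L = N + t·(C−N) with t = -7/25, so NL:LC = -7/25:32/25

NL:LC = -7/32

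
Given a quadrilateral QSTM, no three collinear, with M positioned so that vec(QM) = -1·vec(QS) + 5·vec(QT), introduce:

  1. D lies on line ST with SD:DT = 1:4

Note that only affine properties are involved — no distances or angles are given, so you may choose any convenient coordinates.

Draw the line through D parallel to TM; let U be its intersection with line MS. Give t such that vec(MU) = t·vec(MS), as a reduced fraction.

t = 4/5

Assign Q = (0, 0), S = (1, 0), T = (0, 1), M = (-1, 5) — the answer is frame-independent, so this choice is without loss of generality.
1. D lies on line ST with SD:DT = 1:4 ⇒ D = (4/5, 1/5)
through D parallel to TM: direction (-1, 4); meets MS at U = (3/5, 1)
U = M + t·(S−M) with t = 4/5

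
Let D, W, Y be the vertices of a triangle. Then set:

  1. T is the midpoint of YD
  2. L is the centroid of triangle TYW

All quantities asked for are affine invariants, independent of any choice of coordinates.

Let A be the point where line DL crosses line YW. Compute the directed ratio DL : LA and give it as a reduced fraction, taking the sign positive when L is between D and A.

DL:LA = 5

Assign D = (0, 0), W = (1, 0), Y = (0, 1) — the answer is frame-independent, so this choice is without loss of generality.
1. T is the midpoint of YD ⇒ T = (0, 1/2)
2. L is the centroid of triangle TYW ⇒ L = (1/3, 1/2)
line DL meets YW at A = (2/5, 3/5)
L = D + t·(A−D) with t = 5/6, so DL:LA = 5/6:1/6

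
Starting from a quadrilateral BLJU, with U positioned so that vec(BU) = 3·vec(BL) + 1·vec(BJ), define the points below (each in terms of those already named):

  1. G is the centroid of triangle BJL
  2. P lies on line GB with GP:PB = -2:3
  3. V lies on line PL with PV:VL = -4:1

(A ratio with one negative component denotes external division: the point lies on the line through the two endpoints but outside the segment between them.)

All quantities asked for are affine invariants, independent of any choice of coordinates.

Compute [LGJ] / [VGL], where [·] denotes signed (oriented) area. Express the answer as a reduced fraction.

Set B = (0, 0), L = (1, 0), J = (0, 1), U = (3, 1); any affine frame gives the same invariant.
1. G is the centroid of triangle BJL ⇒ G = (1/3, 1/3)
2. P lies on line GB with GP:PB = -2:3 ⇒ P = (1, 1)
3. V lies on line PL with PV:VL = -4:1 ⇒ V = (1, -1/3)
2·[LGJ] = -1/3, 2·[VGL] = -2/9
[LGJ]:[VGL] = -1/3:-2/9 = 3/2

[LGJ]:[VGL] = 3/2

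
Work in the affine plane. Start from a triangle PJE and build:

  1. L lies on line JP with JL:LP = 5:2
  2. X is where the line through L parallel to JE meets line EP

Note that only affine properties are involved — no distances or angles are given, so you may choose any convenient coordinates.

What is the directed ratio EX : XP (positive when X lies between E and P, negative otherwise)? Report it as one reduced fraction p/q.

Work in coordinates with P = (0, 0), J = (1, 0), E = (0, 1).
1. L lies on line JP with JL:LP = 5:2 ⇒ L = (2/7, 0)
2. X is where the line through L parallel to JE meets line EP ⇒ X = (0, 2/7)
X = E + t·(P−E) with t = 5/7, so EX:XP = t:(1−t) = 5/7:2/7

EX:XP = 5/2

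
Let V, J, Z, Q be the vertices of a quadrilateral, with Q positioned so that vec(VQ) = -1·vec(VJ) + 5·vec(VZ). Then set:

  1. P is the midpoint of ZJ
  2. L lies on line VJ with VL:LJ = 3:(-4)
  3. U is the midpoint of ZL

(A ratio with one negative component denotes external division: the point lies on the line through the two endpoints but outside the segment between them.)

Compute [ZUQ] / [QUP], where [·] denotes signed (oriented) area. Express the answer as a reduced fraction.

[ZUQ]:[QUP] = -13/18

Choose coordinates V = (0, 0), J = (1, 0), Z = (0, 1), Q = (-1, 5).
1. P is the midpoint of ZJ ⇒ P = (1/2, 1/2)
2. L lies on line VJ with VL:LJ = 3:(-4) ⇒ L = (-3, 0)
3. U is the midpoint of ZL ⇒ U = (-3/2, 1/2)
2·[ZUQ] = -13/2, 2·[QUP] = 9
[ZUQ]:[QUP] = -13/2:9 = -13/18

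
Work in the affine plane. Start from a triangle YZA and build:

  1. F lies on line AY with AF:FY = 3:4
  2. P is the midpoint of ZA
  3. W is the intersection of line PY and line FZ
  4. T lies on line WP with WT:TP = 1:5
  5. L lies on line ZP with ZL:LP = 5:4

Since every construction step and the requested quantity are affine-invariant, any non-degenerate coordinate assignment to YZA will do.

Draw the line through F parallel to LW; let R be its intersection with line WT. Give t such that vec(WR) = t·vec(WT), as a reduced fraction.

t = 30/7

Work in coordinates with Y = (0, 0), Z = (1, 0), A = (0, 1).
1. F lies on line AY with AF:FY = 3:4 ⇒ F = (0, 4/7)
2. P is the midpoint of ZA ⇒ P = (1/2, 1/2)
3. W is the intersection of line PY and line FZ ⇒ W = (4/11, 4/11)
4. T lies on line WP with WT:TP = 1:5 ⇒ T = (17/44, 17/44)
5. L lies on line ZP with ZL:LP = 5:4 ⇒ L = (13/18, 5/18)
through F parallel to LW: direction (-71/198, 17/198); meets WT at R = (71/154, 71/154)
R = W + t·(T−W) with t = 30/7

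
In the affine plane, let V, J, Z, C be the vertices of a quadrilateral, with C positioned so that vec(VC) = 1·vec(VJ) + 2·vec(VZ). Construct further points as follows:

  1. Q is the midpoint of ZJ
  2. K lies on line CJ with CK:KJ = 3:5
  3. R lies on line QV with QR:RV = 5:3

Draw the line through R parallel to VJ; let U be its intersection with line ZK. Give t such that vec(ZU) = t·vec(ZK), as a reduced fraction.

t = -13/4

Work in coordinates with V = (0, 0), J = (1, 0), Z = (0, 1), C = (1, 2).
1. Q is the midpoint of ZJ ⇒ Q = (1/2, 1/2)
2. K lies on line CJ with CK:KJ = 3:5 ⇒ K = (1, 5/4)
3. R lies on line QV with QR:RV = 5:3 ⇒ R = (3/16, 3/16)
through R parallel to VJ: direction (1, 0); meets ZK at U = (-13/4, 3/16)
U = Z + t·(K−Z) with t = -13/4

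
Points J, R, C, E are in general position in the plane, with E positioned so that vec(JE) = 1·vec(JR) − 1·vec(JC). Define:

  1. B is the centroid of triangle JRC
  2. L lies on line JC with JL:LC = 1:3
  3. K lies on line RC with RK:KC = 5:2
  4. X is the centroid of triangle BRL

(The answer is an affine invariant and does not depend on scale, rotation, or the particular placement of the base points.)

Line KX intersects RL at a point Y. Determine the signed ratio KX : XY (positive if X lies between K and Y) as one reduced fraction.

Work in coordinates with J = (0, 0), R = (1, 0), C = (0, 1), E = (1, -1).
1. B is the centroid of triangle JRC ⇒ B = (1/3, 1/3)
2. L lies on line JC with JL:LC = 1:3 ⇒ L = (0, 1/4)
3. K lies on line RC with RK:KC = 5:2 ⇒ K = (2/7, 5/7)
4. X is the centroid of triangle BRL ⇒ X = (4/9, 7/36)
line KX meets RL at Y = (56/121, 65/484)
X = K + t·(Y−K) with t = 121/135, so KX:XY = 121/135:14/135

KX:XY = 121/14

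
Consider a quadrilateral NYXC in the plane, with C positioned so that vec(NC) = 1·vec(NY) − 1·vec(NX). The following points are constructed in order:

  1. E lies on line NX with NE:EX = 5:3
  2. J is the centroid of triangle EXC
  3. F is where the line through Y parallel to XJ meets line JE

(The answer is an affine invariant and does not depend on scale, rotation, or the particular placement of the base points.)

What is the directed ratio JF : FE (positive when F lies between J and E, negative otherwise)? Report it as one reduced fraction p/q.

JF:FE = -11/14

Assign N = (0, 0), Y = (1, 0), X = (0, 1), C = (1, -1) — the answer is frame-independent, so this choice is without loss of generality.
1. E lies on line NX with NE:EX = 5:3 ⇒ E = (0, 5/8)
2. J is the centroid of triangle EXC ⇒ J = (1/3, 5/24)
3. F is where the line through Y parallel to XJ meets line JE ⇒ F = (14/9, -95/72)
F = J + t·(E−J) with t = -11/3, so JF:FE = t:(1−t) = -11/3:14/3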